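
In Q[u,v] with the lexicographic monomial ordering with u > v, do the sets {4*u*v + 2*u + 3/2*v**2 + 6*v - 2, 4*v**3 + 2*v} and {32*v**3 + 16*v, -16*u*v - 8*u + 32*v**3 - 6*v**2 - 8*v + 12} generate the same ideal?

Two ideals are equal iff their reduced Gröbner bases coincide (the reduced basis is unique for a fixed ordering).
Buchberger on the first generating set:
f_1 = 4*u*v + 2*u + 3/2*v**2 + 6*v - 2, LT = u*v.
f_2 = 4*v**3 + 2*v, LT = v**3.

S(f_1,f_2): lcm = u*v**3. S = 1/2*u*v**2 - 1/2*u*v + 3/8*v**4 + 3/2*v**3 - 1/2*v**2.
  reduce S modulo (f_1, f_2):
  remainder 3/8*u - 37/32*v**2 + 23/32*v - 3/8 ≠ 0; add g_3 = 3/8*u - 37/32*v**2 + 23/32*v - 3/8 to the basis.

The other S-polynomials (S(f_1,g_3), S(f_2,g_3)) all reduce to 0 modulo the current basis, so we have a Gröbner basis.
Inter-reduce: drop elements whose leading term is divisible by another's, tail-reduce, and make monic.
Reduced Gröbner basis: {u - 37/12*v**2 + 23/12*v - 1, v**3 + 1/2*v}.

Buchberger on the second generating set:
h_1 = 32*v**3 + 16*v, LT = v**3.
h_2 = -16*u*v - 8*u + 32*v**3 - 6*v**2 - 8*v + 12, LT = u*v.

S(h_1,h_2): lcm = u*v**3. S = -1/2*u*v**2 + 1/2*u*v + 2*v**5 - 3/8*v**4 - 1/2*v**3 + 3/4*v**2.
  reduce S modulo (h_1, h_2):
  remainder -3/8*u + 45/32*v**2 - 27/32*v + 9/16 ≠ 0; add k_3 = -3/8*u + 45/32*v**2 - 27/32*v + 9/16 to the basis.

The other S-polynomials (S(h_1,k_3), S(h_2,k_3)) all reduce to 0 modulo the current basis, so we have a Gröbner basis.
Inter-reduce: drop elements whose leading term is divisible by another's, tail-reduce, and make monic.
Reduced Gröbner basis: {u - 15/4*v**2 + 9/4*v - 3/2, v**3 + 1/2*v}.

These differ, so the ideals are not equal.

No, the ideals differ.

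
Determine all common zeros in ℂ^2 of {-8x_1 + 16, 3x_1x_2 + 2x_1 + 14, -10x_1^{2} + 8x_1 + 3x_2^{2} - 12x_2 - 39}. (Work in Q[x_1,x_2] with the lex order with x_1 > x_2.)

Compute a lex Gröbner basis by Buchberger's algorithm.
f_1 = -8x_1 + 16, LT = x_1.
f_2 = 3x_1x_2 + 2x_1 + 14, LT = x_1x_2.
f_3 = -10x_1^{2} + 8x_1 + 3x_2^{2} - 12x_2 - 39, LT = x_1^{2}.

S(f_1,f_2): lcm = x_1x_2. S = -\tfrac{2}{3}x_1 - 2x_2 - \tfrac{14}{3}.
  leading term x_1: subtract (\tfrac{1}{12})·f_1 from -\tfrac{2}{3}x_1 - 2x_2 - \tfrac{14}{3} → -2x_2 - 6
  leading term x_2: no divisor's leading term divides it; move -2x_2 to the remainder.
  leading term 1: no divisor's leading term divides it; move -6 to the remainder.
  remainder -2x_2 - 6 ≠ 0; add h_4 = -2x_2 - 6 to the basis.

The other S-polynomials (S(f_1,f_3), S(f_2,f_3), S(f_1,h_4), S(f_2,h_4), S(f_3,h_4)) all reduce to 0 modulo the current basis, so we have a Gröbner basis.
Inter-reduce: drop elements whose leading term is divisible by another's, tail-reduce, and make monic.
Reduced Gröbner basis: {x_1 - 2, x_2 + 3}.

The lex basis is triangular: the last element involves only x_2. Solving x_2 + 3 = 0 gives x_2 ∈ {-3}; substituting each value into the earlier elements determines the remaining variables.
  x_2 = -3: the earlier basis element becomes x_1 - 2 = 0, giving x_1 = 2 — point (2, -3).
Each listed point satisfies every original equation (direct substitution).

{(2, -3)}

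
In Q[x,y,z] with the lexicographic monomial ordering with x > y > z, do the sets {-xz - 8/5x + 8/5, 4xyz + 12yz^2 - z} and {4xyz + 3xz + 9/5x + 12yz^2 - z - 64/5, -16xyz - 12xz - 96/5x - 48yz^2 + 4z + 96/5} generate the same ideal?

Since reduced Gröbner bases are canonical representatives of ideals under a given ordering, it suffices to compute and compare them.
Buchberger on the first generating set:
f_1 = -xz - 8/5x + 8/5, LT = xz.
f_2 = 4xyz + 12yz^2 - z, LT = xyz.

S(f_1,f_2): lcm = xyz. S = 8/5xy - 3yz^2 - 8/5y + 1/4z.
  leading term xy: no divisor's leading term divides it; move 8/5xy to the remainder.
  leading term yz^2: no divisor's leading term divides it; move -3yz^2 to the remainder.
  leading term y: no divisor's leading term divides it; move -8/5y to the remainder.
  leading term z: no divisor's leading term divides it; move 1/4z to the remainder.
  remainder 8/5xy - 3yz^2 - 8/5y + 1/4z ≠ 0; add g_3 = 8/5xy - 3yz^2 - 8/5y + 1/4z to the basis.

S(f_1,g_3): lcm = xyz. S = 8/5xy + 15/8yz^3 + yz - 8/5y - 5/32z^2.
  leading term xy: subtract (1)·g_3 from 8/5xy + 15/8yz^3 + yz - 8/5y - 5/32z^2 → 15/8yz^3 + 3yz^2 + yz - 5/32z^2 - 1/4z
  leading term yz^3: no divisor's leading term divides it; move 15/8yz^3 to the remainder.
  leading term yz^2: no divisor's leading term divides it; move 3yz^2 to the remainder.
  leading term yz: no divisor's leading term divides it; move yz to the remainder.
  leading term z^2: no divisor's leading term divides it; move -5/32z^2 to the remainder.
  leading term z: no divisor's leading term divides it; move -1/4z to the remainder.
  remainder 15/8yz^3 + 3yz^2 + yz - 5/32z^2 - 1/4z ≠ 0; add g_4 = 15/8yz^3 + 3yz^2 + yz - 5/32z^2 - 1/4z to the basis.

The other S-polynomials (S(f_2,g_3), S(f_1,g_4), S(f_2,g_4), S(g_3,g_4)) all reduce to 0 modulo the current basis, so we have a Gröbner basis.
Inter-reduce: drop elements whose leading term is divisible by another's, tail-reduce, and make monic.
Reduced Gröbner basis: {xy - 15/8yz^2 - y + 5/32z, xz + 8/5x - 8/5, yz^3 + 8/5yz^2 + 8/15yz - 1/12z^2 - 2/15z}.

Buchberger on the second generating set:
h_1 = 4xyz + 3xz + 9/5x + 12yz^2 - z - 64/5, LT = xyz.
h_2 = -16xyz - 12xz - 96/5x - 48yz^2 + 4z + 96/5, LT = xyz.

S(h_1,h_2): lcm = xyz. S = -3/4x - 2.
  leading term x: no divisor's leading term divides it; move -3/4x to the remainder.
  leading term 1: no divisor's leading term divides it; move -2 to the remainder.
  remainder -3/4x - 2 ≠ 0; add k_3 = -3/4x - 2 to the basis.

S(h_1,k_3): lcm = xyz. S = 3/4xz + 9/20x + 3yz^2 - 8/3yz - 1/4z - 16/5.
  leading term xz: subtract (-z)·k_3 from 3/4xz + 9/20x + 3yz^2 - 8/3yz - 1/4z - 16/5 → 9/20x + 3yz^2 - 8/3yz - 9/4z - 16/5
  leading term x: subtract (-3/5)·k_3 from 9/20x + 3yz^2 - 8/3yz - 9/4z - 16/5 → 3yz^2 - 8/3yz - 9/4z - 22/5
  leading term yz^2: no divisor's leading term divides it; move 3yz^2 to the remainder.
  leading term yz: no divisor's leading term divides it; move -8/3yz to the remainder.
  leading term z: no divisor's leading term divides it; move -9/4z to the remainder.
  leading term 1: no divisor's leading term divides it; move -22/5 to the remainder.
  remainder 3yz^2 - 8/3yz - 9/4z - 22/5 ≠ 0; add k_4 = 3yz^2 - 8/3yz - 9/4z - 22/5 to the basis.

The other S-polynomials (S(h_2,k_3), S(h_1,k_4), S(h_2,k_4), S(k_3,k_4)) all reduce to 0 modulo the current basis, so we have a Gröbner basis.
Inter-reduce: drop elements whose leading term is divisible by another's, tail-reduce, and make monic.
Reduced Gröbner basis: {x + 8/3, yz^2 - 8/9yz - 3/4z - 22/15}.

Since the reduced bases disagree, the two ideals are not the same.
The choice of monomial ordering does not affect the verdict — as long as both bases are computed under the same ordering, their equality decides ideal equality.

No, the ideals differ.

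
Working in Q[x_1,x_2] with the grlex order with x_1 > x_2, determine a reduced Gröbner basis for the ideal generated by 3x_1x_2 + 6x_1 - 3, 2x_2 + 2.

G = {x_1 - 1, x_2 + 1}

Buchberger's algorithm terminates because the ascending chain of leading-term ideals stabilizes.

f_1 = 3x_1x_2 + 6x_1 - 3, LT = x_1x_2.
f_2 = 2x_2 + 2, LT = x_2.

S(f_1,f_2): lcm = x_1x_2. S = x_1 - 1.
  reduce S modulo (f_1, f_2):
  remainder x_1 - 1 ≠ 0; add g_3 = x_1 - 1 to the basis.

The other S-polynomials (S(f_1,g_3), S(f_2,g_3)) all reduce to 0 modulo the current basis, so we have a Gröbner basis.
Inter-reduce: drop elements whose leading term is divisible by another's, tail-reduce, and make monic.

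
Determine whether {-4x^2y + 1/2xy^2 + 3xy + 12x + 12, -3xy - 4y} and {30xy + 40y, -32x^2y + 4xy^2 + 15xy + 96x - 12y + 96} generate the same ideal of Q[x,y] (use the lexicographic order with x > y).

Yes, the ideals are equal.

Equality of ideals is decidable: compute both reduced Gröbner bases (unique for the ordering) and check whether they agree.
Buchberger on the first generating set:
f_1 = -4x^2y + 1/2xy^2 + 3xy + 12x + 12, LT = x^2y.
f_2 = -3xy - 4y, LT = xy.

S(f_1,f_2): lcm = x^2y. S = -1/8xy^2 - 25/12xy - 3x - 3.
  leading term xy^2: subtract (1/24y)·f_2 from -1/8xy^2 - 25/12xy - 3x - 3 → -25/12xy - 3x + 1/6y^2 - 3
  leading term xy: subtract (25/36)·f_2 from -25/12xy - 3x + 1/6y^2 - 3 → -3x + 1/6y^2 + 25/9y - 3
  leading term x: no divisor's leading term divides it; move -3x to the remainder.
  leading term y^2: no divisor's leading term divides it; move 1/6y^2 to the remainder.
  leading term y: no divisor's leading term divides it; move 25/9y to the remainder.
  leading term 1: no divisor's leading term divides it; move -3 to the remainder.
  remainder -3x + 1/6y^2 + 25/9y - 3 ≠ 0; add g_3 = -3x + 1/6y^2 + 25/9y - 3 to the basis.

S(f_1,g_3): lcm = x^2y. S = 1/18xy^3 + 173/216xy^2 - 7/4xy - 3x - 3.
  leading term xy^3: subtract (-1/54y^2)·f_2 from 1/18xy^3 + 173/216xy^2 - 7/4xy - 3x - 3 → 173/216xy^2 - 7/4xy - 3x - 2/27y^3 - 3
  leading term xy^2: subtract (-173/648y)·f_2 from 173/216xy^2 - 7/4xy - 3x - 2/27y^3 - 3 → -7/4xy - 3x - 2/27y^3 - 173/162y^2 - 3
  leading term xy: subtract (7/12)·f_2 from -7/4xy - 3x - 2/27y^3 - 173/162y^2 - 3 → -3x - 2/27y^3 - 173/162y^2 + 7/3y - 3
  leading term x: subtract (1)·g_3 from -3x - 2/27y^3 - 173/162y^2 + 7/3y - 3 → -2/27y^3 - 100/81y^2 - 4/9y
  leading term y^3: no divisor's leading term divides it; move -2/27y^3 to the remainder.
  leading term y^2: no divisor's leading term divides it; move -100/81y^2 to the remainder.
  leading term y: no divisor's leading term divides it; move -4/9y to the remainder.
  remainder -2/27y^3 - 100/81y^2 - 4/9y ≠ 0; add g_4 = -2/27y^3 - 100/81y^2 - 4/9y to the basis.

The other S-polynomials (S(f_2,g_3), S(f_1,g_4), S(f_2,g_4), S(g_3,g_4)) all reduce to 0 modulo the current basis, so we have a Gröbner basis.
Inter-reduce: drop elements whose leading term is divisible by another's, tail-reduce, and make monic.
Reduced Gröbner basis: {x - 1/18y^2 - 25/27y + 1, y^3 + 50/3y^2 + 6y}.

Buchberger on the second generating set:
h_1 = 30xy + 40y, LT = xy.
h_2 = -32x^2y + 4xy^2 + 15xy + 96x - 12y + 96, LT = x^2y.

S(h_1,h_2): lcm = x^2y. S = 1/8xy^2 + 173/96xy + 3x - 3/8y + 3.
  leading term xy^2: subtract (1/240y)·h_1 from 1/8xy^2 + 173/96xy + 3x - 3/8y + 3 → 173/96xy + 3x - 1/6y^2 - 3/8y + 3
  leading term xy: subtract (173/2880)·h_1 from 173/96xy + 3x - 1/6y^2 - 3/8y + 3 → 3x - 1/6y^2 - 25/9y + 3
  leading term x: no divisor's leading term divides it; move 3x to the remainder.
  leading term y^2: no divisor's leading term divides it; move -1/6y^2 to the remainder.
  leading term y: no divisor's leading term divides it; move -25/9y to the remainder.
  leading term 1: no divisor's leading term divides it; move 3 to the remainder.
  remainder 3x - 1/6y^2 - 25/9y + 3 ≠ 0; add k_3 = 3x - 1/6y^2 - 25/9y + 3 to the basis.

S(h_1,k_3): lcm = xy. S = 1/18y^3 + 25/27y^2 + 1/3y.
  leading term y^3: no divisor's leading term divides it; move 1/18y^3 to the remainder.
  leading term y^2: no divisor's leading term divides it; move 25/27y^2 to the remainder.
  leading term y: no divisor's leading term divides it; move 1/3y to the remainder.
  remainder 1/18y^3 + 25/27y^2 + 1/3y ≠ 0; add k_4 = 1/18y^3 + 25/27y^2 + 1/3y to the basis.

The other S-polynomials (S(h_2,k_3), S(h_1,k_4), S(h_2,k_4), S(k_3,k_4)) all reduce to 0 modulo the current basis, so we have a Gröbner basis.
Inter-reduce: drop elements whose leading term is divisible by another's, tail-reduce, and make monic.
Reduced Gröbner basis: {x - 1/18y^2 - 25/27y + 1, y^3 + 50/3y^2 + 6y}.

Same reduced basis, so the two generating sets span the same ideal.
The same test decides containment: I ⊆ J iff every generator of I reduces to 0 modulo a Gröbner basis of J.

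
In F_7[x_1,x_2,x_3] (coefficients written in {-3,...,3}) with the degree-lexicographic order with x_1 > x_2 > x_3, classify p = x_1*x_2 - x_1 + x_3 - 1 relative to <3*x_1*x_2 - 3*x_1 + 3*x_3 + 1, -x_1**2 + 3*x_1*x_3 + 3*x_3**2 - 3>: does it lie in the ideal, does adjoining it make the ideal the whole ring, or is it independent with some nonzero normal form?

Adjoining x_1*x_2 - x_1 + x_3 - 1 makes the ideal the whole ring: the system is inconsistent.

First compute the reduced Gröbner basis of I by Buchberger's algorithm.
f_1 = 3*x_1*x_2 - 3*x_1 + 3*x_3 + 1, LT = x_1*x_2.
f_2 = -x_1**2 + 3*x_1*x_3 + 3*x_3**2 - 3, LT = x_1**2.

S(f_1,f_2): lcm = x_1**2*x_2. S = 3*x_1*x_2*x_3 + 3*x_2*x_3**2 - x_1**2 + x_1*x_3 - 2*x_1 - 3*x_2.
  leading term x_1*x_2*x_3: subtract (x_3)·f_1 from 3*x_1*x_2*x_3 + 3*x_2*x_3**2 - x_1**2 + x_1*x_3 - 2*x_1 - 3*x_2 → 3*x_2*x_3**2 - x_1**2 - 3*x_1*x_3 - 3*x_3**2 - 2*x_1 - 3*x_2 - x_3
  leading term x_2*x_3**2: no divisor's leading term divides it; move 3*x_2*x_3**2 to the remainder.
  leading term x_1**2: subtract (1)·f_2 from -x_1**2 - 3*x_1*x_3 - 3*x_3**2 - 2*x_1 - 3*x_2 - x_3 → x_1*x_3 + x_3**2 - 2*x_1 - 3*x_2 - x_3 + 3
  leading term x_1*x_3: no divisor's leading term divides it; move x_1*x_3 to the remainder.
  leading term x_3**2: no divisor's leading term divides it; move x_3**2 to the remainder.
  leading term x_1: no divisor's leading term divides it; move -2*x_1 to the remainder.
  leading term x_2: no divisor's leading term divides it; move -3*x_2 to the remainder.
  leading term x_3: no divisor's leading term divides it; move -x_3 to the remainder.
  leading term 1: no divisor's leading term divides it; move 3 to the remainder.
  remainder 3*x_2*x_3**2 + x_1*x_3 + x_3**2 - 2*x_1 - 3*x_2 - x_3 + 3 ≠ 0; add h_3 = 3*x_2*x_3**2 + x_1*x_3 + x_3**2 - 2*x_1 - 3*x_2 - x_3 + 3 to the basis.

The other S-polynomials (S(f_1,h_3), S(f_2,h_3)) all reduce to 0 modulo the current basis, so we have a Gröbner basis.
Inter-reduce: drop elements whose leading term is divisible by another's, tail-reduce, and make monic.
Reduced Gröbner basis: {x_2*x_3**2 - 2*x_1*x_3 - 2*x_3**2 - 3*x_1 - x_2 + 2*x_3 + 1, x_1**2 - 3*x_1*x_3 - 3*x_3**2 + 3, x_1*x_2 - x_1 + x_3 - 2}.
Label its elements g_1 = x_2*x_3**2 - 2*x_1*x_3 - 2*x_3**2 - 3*x_1 - x_2 + 2*x_3 + 1, g_2 = x_1**2 - 3*x_1*x_3 - 3*x_3**2 + 3, g_3 = x_1*x_2 - x_1 + x_3 - 2.

Reduce p = x_1*x_2 - x_1 + x_3 - 1 modulo G:
  leading term x_1*x_2: subtract (1)·g_3 from x_1*x_2 - x_1 + x_3 - 1 → 1
  leading term 1: no divisor's leading term divides it; move 1 to the remainder.
  normal form = 1.
The normal form is nonzero, so p ∉ I. Since p minus its normal form lies in I, I + (p) = I + (r) where r = 1; decide whether this ideal is the whole ring.
Here r = 1 is a nonzero constant, hence a unit: 1 ∈ I + (p), the Gröbner basis of I + (p) is {1}, and the enlarged system has no common solution — adjoining p is inconsistent.

The remainder on division by a Gröbner basis is unique — it is the normal form.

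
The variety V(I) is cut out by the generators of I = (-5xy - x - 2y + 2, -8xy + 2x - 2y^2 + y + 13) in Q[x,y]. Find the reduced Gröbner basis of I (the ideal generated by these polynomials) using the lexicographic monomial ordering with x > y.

f_1 = -5xy - x - 2y + 2, LT = xy.
f_2 = -8xy + 2x - 2y^2 + y + 13, LT = xy.

S(f_1,f_2): lcm = xy. S = 9/20x - 1/4y^2 + 21/40y + 49/40.
  leading term x: no divisor's leading term divides it; move 9/20x to the remainder.
  leading term y^2: no divisor's leading term divides it; move -1/4y^2 to the remainder.
  leading term y: no divisor's leading term divides it; move 21/40y to the remainder.
  leading term 1: no divisor's leading term divides it; move 49/40 to the remainder.
  remainder 9/20x - 1/4y^2 + 21/40y + 49/40 ≠ 0; add g_3 = 9/20x - 1/4y^2 + 21/40y + 49/40 to the basis.

S(f_1,g_3): lcm = xy. S = 1/5x + 5/9y^3 - 7/6y^2 - 209/90y - 2/5.
  leading term x: subtract (4/9)·g_3 from 1/5x + 5/9y^3 - 7/6y^2 - 209/90y - 2/5 → 5/9y^3 - 19/18y^2 - 23/9y - 17/18
  leading term y^3: no divisor's leading term divides it; move 5/9y^3 to the remainder.
  leading term y^2: no divisor's leading term divides it; move -19/18y^2 to the remainder.
  leading term y: no divisor's leading term divides it; move -23/9y to the remainder.
  leading term 1: no divisor's leading term divides it; move -17/18 to the remainder.
  remainder 5/9y^3 - 19/18y^2 - 23/9y - 17/18 ≠ 0; add g_4 = 5/9y^3 - 19/18y^2 - 23/9y - 17/18 to the basis.

S(f_2,g_3): lcm = xy. S = -1/4x + 5/9y^3 - 11/12y^2 - 205/72y - 13/8.
  leading term x: subtract (-5/9)·g_3 from -1/4x + 5/9y^3 - 11/12y^2 - 205/72y - 13/8 → 5/9y^3 - 19/18y^2 - 23/9y - 17/18
  leading term y^3: subtract (1)·g_4 from 5/9y^3 - 19/18y^2 - 23/9y - 17/18 → 0
  remainder 0.

S(f_1,g_4): lcm = xy^3. S = 21/10xy^2 + 23/5xy + 17/10x + 2/5y^3 - 2/5y^2.
  leading term xy^2: subtract (-21/50y)·f_1 from 21/10xy^2 + 23/5xy + 17/10x + 2/5y^3 - 2/5y^2 → 209/50xy + 17/10x + 2/5y^3 - 31/25y^2 + 21/25y
  leading term xy: subtract (-209/250)·f_1 from 209/50xy + 17/10x + 2/5y^3 - 31/25y^2 + 21/25y → 108/125x + 2/5y^3 - 31/25y^2 - 104/125y + 209/125
  leading term x: subtract (48/25)·g_3 from 108/125x + 2/5y^3 - 31/25y^2 - 104/125y + 209/125 → 2/5y^3 - 19/25y^2 - 46/25y - 17/25
  leading term y^3: subtract (18/25)·g_4 from 2/5y^3 - 19/25y^2 - 46/25y - 17/25 → 0
  remainder 0.

S(f_2,g_4): lcm = xy^3. S = 33/20xy^2 + 23/5xy + 17/10x + 1/4y^4 - 1/8y^3 - 13/8y^2.
  leading term xy^2: subtract (-33/100y)·f_1 from 33/20xy^2 + 23/5xy + 17/10x + 1/4y^4 - 1/8y^3 - 13/8y^2 → 427/100xy + 17/10x + 1/4y^4 - 1/8y^3 - 457/200y^2 + 33/50y
  leading term xy: subtract (-427/500)·f_1 from 427/100xy + 17/10x + 1/4y^4 - 1/8y^3 - 457/200y^2 + 33/50y → 423/500x + 1/4y^4 - 1/8y^3 - 457/200y^2 - 131/125y + 427/250
  leading term x: subtract (47/25)·g_3 from 423/500x + 1/4y^4 - 1/8y^3 - 457/200y^2 - 131/125y + 427/250 → 1/4y^4 - 1/8y^3 - 363/200y^2 - 407/200y - 119/200
  leading term y^4: subtract (9/20y)·g_4 from 1/4y^4 - 1/8y^3 - 363/200y^2 - 407/200y - 119/200 → 7/20y^3 - 133/200y^2 - 161/100y - 119/200
  leading term y^3: subtract (63/100)·g_4 from 7/20y^3 - 133/200y^2 - 161/100y - 119/200 → 0
  remainder 0.

S(g_3,g_4): leading monomials are coprime, so the S-polynomial reduces to 0 (Buchberger's first criterion).
Every S-polynomial of the final basis reduces to 0, so we have a Gröbner basis.
Inter-reduce: drop elements whose leading term is divisible by another's, tail-reduce, and make monic.

G = {x - 5/9y^2 + 7/6y + 49/18, y^3 - 19/10y^2 - 23/5y - 17/10}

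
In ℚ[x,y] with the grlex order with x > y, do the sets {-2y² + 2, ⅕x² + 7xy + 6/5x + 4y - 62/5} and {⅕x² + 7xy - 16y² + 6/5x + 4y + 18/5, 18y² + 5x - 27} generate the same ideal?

No, the ideals differ.

Since reduced Gröbner bases are canonical representatives of ideals under a given ordering, it suffices to compute and compare them.
Buchberger on the first generating set:
f_1 = -2y² + 2, LT = y².
f_2 = ⅕x² + 7xy + 6/5x + 4y - 62/5, LT = x².

The S-polynomials (S(f_1,f_2)) all reduce to 0 modulo the current basis, so we have a Gröbner basis.
Inter-reduce: drop elements whose leading term is divisible by another's, tail-reduce, and make monic.
Reduced Gröbner basis: {x² + 35xy + 6x + 20y - 62, y² - 1}.

Buchberger on the second generating set:
h_1 = ⅕x² + 7xy - 16y² + 6/5x + 4y + 18/5, LT = x².
h_2 = 18y² + 5x - 27, LT = y².

The S-polynomials (S(h_1,h_2)) all reduce to 0 modulo the current basis, so we have a Gröbner basis.
Inter-reduce: drop elements whose leading term is divisible by another's, tail-reduce, and make monic.
Reduced Gröbner basis: {x² + 35xy + 254/9x + 20y - 102, y² + 5/18x - 3/2}.

These differ, so the ideals are not equal.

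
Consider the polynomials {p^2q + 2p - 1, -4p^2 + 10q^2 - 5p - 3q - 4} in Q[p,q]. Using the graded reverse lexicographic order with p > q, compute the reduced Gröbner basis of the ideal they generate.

G = {q^3 - 1/2pq - 3/10q^2 + 4/5p - 2/5q - 2/5, p^2 - 5/2q^2 + 5/4p + 3/4q + 1}

f_1 = p^2q + 2p - 1, LT = p^2q.
f_2 = -4p^2 + 10q^2 - 5p - 3q - 4, LT = p^2.

S(f_1,f_2): lcm = p^2q. S = 5/2q^3 - 5/4pq - 3/4q^2 + 2p - q - 1.
  reduce S modulo (f_1, f_2):
  remainder 5/2q^3 - 5/4pq - 3/4q^2 + 2p - q - 1 ≠ 0; add g_3 = 5/2q^3 - 5/4pq - 3/4q^2 + 2p - q - 1 to the basis.

The other S-polynomials (S(f_1,g_3), S(f_2,g_3)) all reduce to 0 modulo the current basis, so we have a Gröbner basis.
Inter-reduce: drop elements whose leading term is divisible by another's, tail-reduce, and make monic.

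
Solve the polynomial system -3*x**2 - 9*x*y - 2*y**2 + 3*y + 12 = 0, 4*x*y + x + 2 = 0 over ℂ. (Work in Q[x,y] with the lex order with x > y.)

Compute a lex Gröbner basis by Buchberger's algorithm.
f_1 = -3*x**2 - 9*x*y - 2*y**2 + 3*y + 12, LT = x**2.
f_2 = 4*x*y + x + 2, LT = x*y.

S(f_1,f_2): lcm = x**2*y. S = -1/4*x**2 + 3*x*y**2 - 1/2*x + 2/3*y**3 - y**2 - 4*y.
  leading term x**2: subtract (1/12)·f_1 from -1/4*x**2 + 3*x*y**2 - 1/2*x + 2/3*y**3 - y**2 - 4*y → 3*x*y**2 + 3/4*x*y - 1/2*x + 2/3*y**3 - 5/6*y**2 - 17/4*y - 1
  leading term x*y**2: subtract (3/4*y)·f_2 from 3*x*y**2 + 3/4*x*y - 1/2*x + 2/3*y**3 - 5/6*y**2 - 17/4*y - 1 → -1/2*x + 2/3*y**3 - 5/6*y**2 - 23/4*y - 1
  leading term x: no divisor's leading term divides it; move -1/2*x to the remainder.
  leading term y**3: no divisor's leading term divides it; move 2/3*y**3 to the remainder.
  leading term y**2: no divisor's leading term divides it; move -5/6*y**2 to the remainder.
  leading term y: no divisor's leading term divides it; move -23/4*y to the remainder.
  leading term 1: no divisor's leading term divides it; move -1 to the remainder.
  remainder -1/2*x + 2/3*y**3 - 5/6*y**2 - 23/4*y - 1 ≠ 0; add h_3 = -1/2*x + 2/3*y**3 - 5/6*y**2 - 23/4*y - 1 to the basis.

S(f_2,h_3): lcm = x*y. S = 1/4*x + 4/3*y**4 - 5/3*y**3 - 23/2*y**2 - 2*y + 1/2.
  leading term x: subtract (-1/2)·h_3 from 1/4*x + 4/3*y**4 - 5/3*y**3 - 23/2*y**2 - 2*y + 1/2 → 4/3*y**4 - 4/3*y**3 - 143/12*y**2 - 39/8*y
  leading term y**4: no divisor's leading term divides it; move 4/3*y**4 to the remainder.
  leading term y**3: no divisor's leading term divides it; move -4/3*y**3 to the remainder.
  leading term y**2: no divisor's leading term divides it; move -143/12*y**2 to the remainder.
  leading term y: no divisor's leading term divides it; move -39/8*y to the remainder.
  remainder 4/3*y**4 - 4/3*y**3 - 143/12*y**2 - 39/8*y ≠ 0; add h_4 = 4/3*y**4 - 4/3*y**3 - 143/12*y**2 - 39/8*y to the basis.

The other S-polynomials (S(f_1,h_3), S(f_1,h_4), S(f_2,h_4), S(h_3,h_4)) all reduce to 0 modulo the current basis, so we have a Gröbner basis.
Inter-reduce: drop elements whose leading term is divisible by another's, tail-reduce, and make monic.
Reduced Gröbner basis: {x - 4/3*y**3 + 5/3*y**2 + 23/2*y + 2, y**4 - y**3 - 143/16*y**2 - 117/32*y}.

A lex Gröbner basis eliminates variables successively. Here y**4 - y**3 - 143/16*y**2 - 117/32*y depends only on y, with roots {-9/4, 0, 13/8 - sqrt(273)/8, 13/8 + sqrt(273)/8}; lifting each root through the earlier basis elements recovers the full solutions.
  y = -9/4: the earlier basis element becomes x - 1/4 = 0, giving x = 1/4 — point (1/4, -9/4).
  y = 0: the earlier basis element becomes x + 2 = 0, giving x = -2 — point (-2, 0).
  y = 13/8 - sqrt(273)/8: the earlier basis element becomes x - sqrt(273)/12 - 5/4 = 0, giving x = 5/4 + sqrt(273)/12 — point (5/4 + sqrt(273)/12, 13/8 - sqrt(273)/8).
  y = 13/8 + sqrt(273)/8: the earlier basis element becomes x - 5/4 + sqrt(273)/12 = 0, giving x = 5/4 - sqrt(273)/12 — point (5/4 - sqrt(273)/12, 13/8 + sqrt(273)/8).
Check: every point annihilates each of the original generators.

{(1/4, -9/4), (-2, 0), (5/4 + sqrt(273)/12, 13/8 - sqrt(273)/8), (5/4 - sqrt(273)/12, 13/8 + sqrt(273)/8)}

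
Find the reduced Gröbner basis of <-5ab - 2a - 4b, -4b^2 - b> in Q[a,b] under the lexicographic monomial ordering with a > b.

f_1 = -5ab - 2a - 4b, LT = ab.
f_2 = -4b^2 - b, LT = b^2.

S(f_1,f_2): lcm = ab^2. S = 3/20ab + 4/5b^2.
  reduce S modulo (f_1, f_2):
  remainder -3/50a - 8/25b ≠ 0; add g_3 = -3/50a - 8/25b to the basis.

The other S-polynomials (S(f_1,g_3), S(f_2,g_3)) all reduce to 0 modulo the current basis, so we have a Gröbner basis.
Inter-reduce: drop elements whose leading term is divisible by another's, tail-reduce, and make monic.

G = {a + 16/3b, b^2 + 1/4b}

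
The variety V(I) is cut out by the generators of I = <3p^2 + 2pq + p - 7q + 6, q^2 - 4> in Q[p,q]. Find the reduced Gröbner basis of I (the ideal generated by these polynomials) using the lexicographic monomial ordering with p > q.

G = {p^2 + 2/3pq + 1/3p - 7/3q + 2, q^2 - 4}

The reduced Gröbner basis is the canonical form of the ideal for this ordering.

f_1 = 3p^2 + 2pq + p - 7q + 6, LT = p^2.
f_2 = q^2 - 4, LT = q^2.

The S-polynomials (S(f_1,f_2)) all reduce to 0 modulo the current basis, so we have a Gröbner basis.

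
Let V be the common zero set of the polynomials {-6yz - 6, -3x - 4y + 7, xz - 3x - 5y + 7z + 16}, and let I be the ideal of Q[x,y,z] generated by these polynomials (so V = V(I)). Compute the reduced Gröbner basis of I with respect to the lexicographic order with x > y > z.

G = {x + 112/9z + 103/9, y - 28/3z - 31/3, z^2 + 31/28z + 3/28}

f_1 = -6yz - 6, LT = yz.
f_2 = -3x - 4y + 7, LT = x.
f_3 = xz - 3x - 5y + 7z + 16, LT = xz.

S(f_1,f_2): leading monomials are coprime, so the S-polynomial reduces to 0 (Buchberger's first criterion).
S(f_1,f_3): lcm = xyz. S = 3xy + x + 5y^2 - 7yz - 16y.
  leading term xy: subtract (-y)·f_2 from 3xy + x + 5y^2 - 7yz - 16y → x + y^2 - 7yz - 9y
  leading term x: subtract (-1/3)·f_2 from x + y^2 - 7yz - 9y → y^2 - 7yz - 31/3y + 7/3
  leading term y^2: no divisor's leading term divides it; move y^2 to the remainder.
  leading term yz: subtract (7/6)·f_1 from -7yz - 31/3y + 7/3 → -31/3y + 28/3
  leading term y: no divisor's leading term divides it; move -31/3y to the remainder.
  leading term 1: no divisor's leading term divides it; move 28/3 to the remainder.
  remainder y^2 - 31/3y + 28/3 ≠ 0; add g_4 = y^2 - 31/3y + 28/3 to the basis.

S(f_2,f_3): lcm = xz. S = 3x + 4/3yz + 5y - 28/3z - 16.
  leading term x: subtract (-1)·f_2 from 3x + 4/3yz + 5y - 28/3z - 16 → 4/3yz + y - 28/3z - 9
  leading term yz: subtract (-2/9)·f_1 from 4/3yz + y - 28/3z - 9 → y - 28/3z - 31/3
  leading term y: no divisor's leading term divides it; move y to the remainder.
  leading term z: no divisor's leading term divides it; move -28/3z to the remainder.
  leading term 1: no divisor's leading term divides it; move -31/3 to the remainder.
  remainder y - 28/3z - 31/3 ≠ 0; add g_5 = y - 28/3z - 31/3 to the basis.

S(f_1,g_4): lcm = y^2z. S = 31/3yz + y - 28/3z.
  leading term yz: subtract (-31/18)·f_1 from 31/3yz + y - 28/3z → y - 28/3z - 31/3
  leading term y: subtract (1)·g_5 from y - 28/3z - 31/3 → 0
  remainder 0.

S(f_2,g_4): leading monomials are coprime, so the S-polynomial reduces to 0 (Buchberger's first criterion).
S(f_3,g_4): leading monomials are coprime, so the S-polynomial reduces to 0 (Buchberger's first criterion).
S(f_1,g_5): lcm = yz. S = 28/3z^2 + 31/3z + 1.
  leading term z^2: no divisor's leading term divides it; move 28/3z^2 to the remainder.
  leading term z: no divisor's leading term divides it; move 31/3z to the remainder.
  leading term 1: no divisor's leading term divides it; move 1 to the remainder.
  remainder 28/3z^2 + 31/3z + 1 ≠ 0; add g_6 = 28/3z^2 + 31/3z + 1 to the basis.

S(f_2,g_5): leading monomials are coprime, so the S-polynomial reduces to 0 (Buchberger's first criterion).
S(f_3,g_5): leading monomials are coprime, so the S-polynomial reduces to 0 (Buchberger's first criterion).
S(g_4,g_5): lcm = y^2. S = 28/3yz + 28/3.
  leading term yz: subtract (-14/9)·f_1 from 28/3yz + 28/3 → 0
  remainder 0.

S(f_1,g_6): lcm = yz^2. S = -31/28yz - 3/28y + z.
  leading term yz: subtract (31/168)·f_1 from -31/28yz - 3/28y + z → -3/28y + z + 31/28
  leading term y: subtract (-3/28)·g_5 from -3/28y + z + 31/28 → 0
  remainder 0.

S(f_2,g_6): leading monomials are coprime, so the S-polynomial reduces to 0 (Buchberger's first criterion).
S(f_3,g_6): lcm = xz^2. S = -115/28xz - 3/28x - 5yz + 7z^2 + 16z.
  leading term xz: subtract (115/84z)·f_2 from -115/28xz - 3/28x - 5yz + 7z^2 + 16z → -3/28x + 10/21yz + 7z^2 + 77/12z
  leading term x: subtract (1/28)·f_2 from -3/28x + 10/21yz + 7z^2 + 77/12z → 10/21yz + 1/7y + 7z^2 + 77/12z - 1/4
  leading term yz: subtract (-5/63)·f_1 from 10/21yz + 1/7y + 7z^2 + 77/12z - 1/4 → 1/7y + 7z^2 + 77/12z - 61/84
  leading term y: subtract (1/7)·g_5 from 1/7y + 7z^2 + 77/12z - 61/84 → 7z^2 + 31/4z + 3/4
  leading term z^2: subtract (3/4)·g_6 from 7z^2 + 31/4z + 3/4 → 0
  remainder 0.

S(g_4,g_6): leading monomials are coprime, so the S-polynomial reduces to 0 (Buchberger's first criterion).
S(g_5,g_6): leading monomials are coprime, so the S-polynomial reduces to 0 (Buchberger's first criterion).
Every S-polynomial of the final basis reduces to 0, so we have a Gröbner basis.
Inter-reduce: drop elements whose leading term is divisible by another's, tail-reduce, and make monic.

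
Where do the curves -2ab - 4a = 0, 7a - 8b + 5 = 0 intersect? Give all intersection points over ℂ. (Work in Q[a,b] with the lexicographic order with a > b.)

Compute a lex Gröbner basis by Buchberger's algorithm.
f_1 = -2ab - 4a, LT = ab.
f_2 = 7a - 8b + 5, LT = a.

S(f_1,f_2): lcm = ab. S = 2a + \tfrac{8}{7}b^{2} - \tfrac{5}{7}b.
  leading term a: subtract (\tfrac{2}{7})·f_2 from 2a + \tfrac{8}{7}b^{2} - \tfrac{5}{7}b → \tfrac{8}{7}b^{2} + \tfrac{11}{7}b - \tfrac{10}{7}
  leading term b^{2}: no divisor's leading term divides it; move \tfrac{8}{7}b^{2} to the remainder.
  leading term b: no divisor's leading term divides it; move \tfrac{11}{7}b to the remainder.
  leading term 1: no divisor's leading term divides it; move -\tfrac{10}{7} to the remainder.
  remainder \tfrac{8}{7}b^{2} + \tfrac{11}{7}b - \tfrac{10}{7} ≠ 0; add h_3 = \tfrac{8}{7}b^{2} + \tfrac{11}{7}b - \tfrac{10}{7} to the basis.

The other S-polynomials (S(f_1,h_3), S(f_2,h_3)) all reduce to 0 modulo the current basis, so we have a Gröbner basis.
Inter-reduce: drop elements whose leading term is divisible by another's, tail-reduce, and make monic.
Reduced Gröbner basis: {a - \tfrac{8}{7}b + \tfrac{5}{7}, b^{2} + \tfrac{11}{8}b - \tfrac{5}{4}}.

The lex basis is triangular: the last element involves only b. Solving b^{2} + \tfrac{11}{8}b - \tfrac{5}{4} = 0 gives b ∈ {-2, 5/8}; substituting each value into the earlier elements determines the remaining variables.
  b = -2: the earlier basis element becomes a + 3 = 0, giving a = -3 — point (-3, -2).
  b = 5/8: the earlier basis element becomes a = 0, giving a = 0 — point (0, 5/8).
Check: every point annihilates each of the original generators.

{(-3, -2), (0, 5/8)}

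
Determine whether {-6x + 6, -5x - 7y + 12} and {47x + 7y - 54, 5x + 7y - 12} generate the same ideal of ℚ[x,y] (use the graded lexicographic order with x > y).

Equality of ideals is decidable: compute both reduced Gröbner bases (unique for the ordering) and check whether they agree.
Buchberger on the first generating set:
f_1 = -6x + 6, LT = x.
f_2 = -5x - 7y + 12, LT = x.

S(f_1,f_2): lcm = x. S = -7/5y + 7/5.
  reduce S modulo (f_1, f_2):
  remainder -7/5y + 7/5 ≠ 0; add g_3 = -7/5y + 7/5 to the basis.

The other S-polynomials (S(f_1,g_3), S(f_2,g_3)) all reduce to 0 modulo the current basis, so we have a Gröbner basis.
Inter-reduce: drop elements whose leading term is divisible by another's, tail-reduce, and make monic.
Reduced Gröbner basis: {x - 1, y - 1}.

Buchberger on the second generating set:
h_1 = 47x + 7y - 54, LT = x.
h_2 = 5x + 7y - 12, LT = x.

S(h_1,h_2): lcm = x. S = -294/235y + 294/235.
  reduce S modulo (h_1, h_2):
  remainder -294/235y + 294/235 ≠ 0; add k_3 = -294/235y + 294/235 to the basis.

The other S-polynomials (S(h_1,k_3), S(h_2,k_3)) all reduce to 0 modulo the current basis, so we have a Gröbner basis.
Inter-reduce: drop elements whose leading term is divisible by another's, tail-reduce, and make monic.
Reduced Gröbner basis: {x - 1, y - 1}.

These coincide, so the ideals are equal.
The choice of monomial ordering does not affect the verdict — as long as both bases are computed under the same ordering, their equality decides ideal equality.

Yes, the ideals are equal.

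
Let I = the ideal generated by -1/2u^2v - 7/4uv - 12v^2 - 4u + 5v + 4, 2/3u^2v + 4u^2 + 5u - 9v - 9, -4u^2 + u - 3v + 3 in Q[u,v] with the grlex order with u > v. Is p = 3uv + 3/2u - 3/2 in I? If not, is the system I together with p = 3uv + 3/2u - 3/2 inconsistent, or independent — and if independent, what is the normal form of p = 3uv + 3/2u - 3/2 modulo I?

First compute the reduced Gröbner basis of I by Buchberger's algorithm.
f_1 = -1/2u^2v - 7/4uv - 12v^2 - 4u + 5v + 4, LT = u^2v.
f_2 = 2/3u^2v + 4u^2 + 5u - 9v - 9, LT = u^2v.
f_3 = -4u^2 + u - 3v + 3, LT = u^2.

S(f_1,f_2): lcm = u^2v. S = -6u^2 + 7/2uv + 24v^2 + 1/2u + 7/2v + 11/2.
  leading term u^2: subtract (3/2)·f_3 from -6u^2 + 7/2uv + 24v^2 + 1/2u + 7/2v + 11/2 → 7/2uv + 24v^2 - u + 8v + 1
  leading term uv: no divisor's leading term divides it; move 7/2uv to the remainder.
  leading term v^2: no divisor's leading term divides it; move 24v^2 to the remainder.
  leading term u: no divisor's leading term divides it; move -u to the remainder.
  leading term v: no divisor's leading term divides it; move 8v to the remainder.
  leading term 1: no divisor's leading term divides it; move 1 to the remainder.
  remainder 7/2uv + 24v^2 - u + 8v + 1 ≠ 0; add h_4 = 7/2uv + 24v^2 - u + 8v + 1 to the basis.

S(f_1,f_3): lcm = u^2v. S = 15/4uv + 93/4v^2 + 8u - 37/4v - 8.
  leading term uv: subtract (15/14)·h_4 from 15/4uv + 93/4v^2 + 8u - 37/4v - 8 → -69/28v^2 + 127/14u - 499/28v - 127/14
  leading term v^2: no divisor's leading term divides it; move -69/28v^2 to the remainder.
  leading term u: no divisor's leading term divides it; move 127/14u to the remainder.
  leading term v: no divisor's leading term divides it; move -499/28v to the remainder.
  leading term 1: no divisor's leading term divides it; move -127/14 to the remainder.
  remainder -69/28v^2 + 127/14u - 499/28v - 127/14 ≠ 0; add h_5 = -69/28v^2 + 127/14u - 499/28v - 127/14 to the basis.

S(f_1,h_4): lcm = u^2v. S = -48/7uv^2 + 2/7u^2 + 17/14uv + 24v^2 + 54/7u - 10v - 8.
  leading term uv^2: subtract (-96/49v)·h_4 from -48/7uv^2 + 2/7u^2 + 17/14uv + 24v^2 + 54/7u - 10v - 8 → 2304/49v^3 + 2/7u^2 - 73/98uv + 1944/49v^2 + 54/7u - 394/49v - 8
  leading term v^3: subtract (-3072/161v)·h_5 from 2304/49v^3 + 2/7u^2 - 73/98uv + 1944/49v^2 + 54/7u - 394/49v - 8 → 2/7u^2 + 55495/322uv - 48360/161v^2 + 54/7u - 4166/23v - 8
  leading term u^2: subtract (-1/14)·f_3 from 2/7u^2 + 55495/322uv - 48360/161v^2 + 54/7u - 4166/23v - 8 → 55495/322uv - 48360/161v^2 + 109/14u - 58393/322v - 109/14
  leading term uv: subtract (55495/1127)·h_4 from 55495/322uv - 48360/161v^2 + 109/14u - 58393/322v - 109/14 → -1670400/1127v^2 + 128539/2254u - 56377/98v - 128539/2254
  leading term v^2: subtract (2227200/3703)·h_5 from -1670400/1127v^2 + 128539/2254u - 56377/98v - 128539/2254 → -39985429/7406u + 75123281/7406v + 39985429/7406
  leading term u: no divisor's leading term divides it; move -39985429/7406u to the remainder.
  leading term v: no divisor's leading term divides it; move 75123281/7406v to the remainder.
  leading term 1: no divisor's leading term divides it; move 39985429/7406 to the remainder.
  remainder -39985429/7406u + 75123281/7406v + 39985429/7406 ≠ 0; add h_6 = -39985429/7406u + 75123281/7406v + 39985429/7406 to the basis.

S(f_1,h_5): lcm = u^2v^2. S = 254/69u^3 - 499/69u^2v + 7/2uv^2 + 24v^3 - 254/69u^2 + 8uv - 10v^2 - 8v.
  leading term u^3: subtract (-127/138u)·f_3 from 254/69u^3 - 499/69u^2v + 7/2uv^2 + 24v^3 - 254/69u^2 + 8uv - 10v^2 - 8v → -499/69u^2v + 7/2uv^2 + 24v^3 - 127/46u^2 + 241/46uv - 10v^2 + 127/46u - 8v
  leading term u^2v: subtract (998/69)·f_1 from -499/69u^2v + 7/2uv^2 + 24v^3 - 127/46u^2 + 241/46uv - 10v^2 + 127/46u - 8v → 7/2uv^2 + 24v^3 - 127/46u^2 + 2108/69uv + 3762/23v^2 + 8365/138u - 5542/69v - 3992/69
  leading term uv^2: subtract (v)·h_4 from 7/2uv^2 + 24v^3 - 127/46u^2 + 2108/69uv + 3762/23v^2 + 8365/138u - 5542/69v - 3992/69 → -127/46u^2 + 2177/69uv + 3578/23v^2 + 8365/138u - 5611/69v - 3992/69
  leading term u^2: subtract (127/184)·f_3 from -127/46u^2 + 2177/69uv + 3578/23v^2 + 8365/138u - 5611/69v - 3992/69 → 2177/69uv + 3578/23v^2 + 33079/552u - 43745/552v - 33079/552
  leading term uv: subtract (622/69)·h_4 from 2177/69uv + 3578/23v^2 + 33079/552u - 43745/552v - 33079/552 → -1398/23v^2 + 12685/184u - 27851/184v - 12685/184
  leading term v^2: subtract (13048/529)·h_5 from -1398/23v^2 + 12685/184u - 27851/184v - 12685/184 → -655157/4232u + 1219699/4232v + 655157/4232
  leading term u: subtract (4586099/159941716)·h_6 from -655157/4232u + 1219699/4232v + 655157/4232 → -9725122701/3678659468v
  leading term v: no divisor's leading term divides it; move -9725122701/3678659468v to the remainder.
  remainder -9725122701/3678659468v ≠ 0; add h_7 = -9725122701/3678659468v to the basis.

The other S-polynomials (S(f_2,f_3), S(f_2,h_4), S(f_3,h_4), S(f_2,h_5), S(f_3,h_5), S(h_4,h_5), S(f_1,h_6), S(f_2,h_6), S(f_3,h_6), S(h_4,h_6), S(h_5,h_6), S(f_1,h_7), S(f_2,h_7), S(f_3,h_7), S(h_4,h_7), S(h_5,h_7), S(h_6,h_7)) all reduce to 0 modulo the current basis, so we have a Gröbner basis.
Inter-reduce: drop elements whose leading term is divisible by another's, tail-reduce, and make monic.
Reduced Gröbner basis: {u - 1, v}.
Label its elements g_1 = u - 1, g_2 = v.

Reduce p = 3uv + 3/2u - 3/2 modulo G:
  leading term uv: subtract (3v)·g_1 from 3uv + 3/2u - 3/2 → 3/2u + 3v - 3/2
  leading term u: subtract (3/2)·g_1 from 3/2u + 3v - 3/2 → 3v
  leading term v: subtract (3)·g_2 from 3v → 0
  normal form = 0.
Since the normal form is 0, p ∈ I.

The remainder on division by a Gröbner basis is unique — it is the normal form.

3uv + 3/2u - 3/2 lies in I (it reduces to 0).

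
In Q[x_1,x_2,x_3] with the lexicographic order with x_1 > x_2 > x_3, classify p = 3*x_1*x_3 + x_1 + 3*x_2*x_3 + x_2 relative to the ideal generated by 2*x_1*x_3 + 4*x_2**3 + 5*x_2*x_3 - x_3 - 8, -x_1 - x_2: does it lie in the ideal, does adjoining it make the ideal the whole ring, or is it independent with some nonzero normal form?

3*x_1*x_3 + x_1 + 3*x_2*x_3 + x_2 lies in I (it reduces to 0).

First compute the reduced Gröbner basis of I by Buchberger's algorithm.
f_1 = 2*x_1*x_3 + 4*x_2**3 + 5*x_2*x_3 - x_3 - 8, LT = x_1*x_3.
f_2 = -x_1 - x_2, LT = x_1.

S(f_1,f_2): lcm = x_1*x_3. S = 2*x_2**3 + 3/2*x_2*x_3 - 1/2*x_3 - 4.
  leading term x_2**3: no divisor's leading term divides it; move 2*x_2**3 to the remainder.
  leading term x_2*x_3: no divisor's leading term divides it; move 3/2*x_2*x_3 to the remainder.
  leading term x_3: no divisor's leading term divides it; move -1/2*x_3 to the remainder.
  leading term 1: no divisor's leading term divides it; move -4 to the remainder.
  remainder 2*x_2**3 + 3/2*x_2*x_3 - 1/2*x_3 - 4 ≠ 0; add h_3 = 2*x_2**3 + 3/2*x_2*x_3 - 1/2*x_3 - 4 to the basis.

The other S-polynomials (S(f_1,h_3), S(f_2,h_3)) all reduce to 0 modulo the current basis, so we have a Gröbner basis.
Inter-reduce: drop elements whose leading term is divisible by another's, tail-reduce, and make monic.
Reduced Gröbner basis: {x_1 + x_2, x_2**3 + 3/4*x_2*x_3 - 1/4*x_3 - 2}.
Label its elements g_1 = x_1 + x_2, g_2 = x_2**3 + 3/4*x_2*x_3 - 1/4*x_3 - 2.

Reduce p = 3*x_1*x_3 + x_1 + 3*x_2*x_3 + x_2 modulo G:
  leading term x_1*x_3: subtract (3*x_3)·g_1 from 3*x_1*x_3 + x_1 + 3*x_2*x_3 + x_2 → x_1 + x_2
  leading term x_1: subtract (1)·g_1 from x_1 + x_2 → 0
  normal form = 0.
Since the normal form is 0, p ∈ I.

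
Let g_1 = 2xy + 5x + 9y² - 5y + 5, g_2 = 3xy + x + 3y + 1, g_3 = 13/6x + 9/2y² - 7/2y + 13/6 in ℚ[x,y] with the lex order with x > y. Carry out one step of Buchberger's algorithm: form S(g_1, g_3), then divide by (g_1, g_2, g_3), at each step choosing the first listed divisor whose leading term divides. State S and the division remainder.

lcm(LM(g_1), LM(g_3)) = xy.
S = (lcm/LT(g_1))·g_1 − (lcm/LT(g_3))·g_3 = 5/2x - 27/13y³ + 159/26y² - 7/2y + 5/2.
Reduce S modulo (g_1, g_2, g_3) in that order:
  leading term x: subtract (15/13)·g_3 from 5/2x - 27/13y³ + 159/26y² - 7/2y + 5/2 → -27/13y³ + 12/13y² + 7/13y
  leading term y³: no divisor's leading term divides it; move -27/13y³ to the remainder.
  leading term y²: no divisor's leading term divides it; move 12/13y² to the remainder.
  leading term y: no divisor's leading term divides it; move 7/13y to the remainder.
The remainder -27/13y³ + 12/13y² + 7/13y is nonzero, so it would be added as the next basis element.

S(g_1, g_3) = 5/2x - 27/13y³ + 159/26y² - 7/2y + 5/2; remainder on division = -27/13y³ + 12/13y² + 7/13y.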